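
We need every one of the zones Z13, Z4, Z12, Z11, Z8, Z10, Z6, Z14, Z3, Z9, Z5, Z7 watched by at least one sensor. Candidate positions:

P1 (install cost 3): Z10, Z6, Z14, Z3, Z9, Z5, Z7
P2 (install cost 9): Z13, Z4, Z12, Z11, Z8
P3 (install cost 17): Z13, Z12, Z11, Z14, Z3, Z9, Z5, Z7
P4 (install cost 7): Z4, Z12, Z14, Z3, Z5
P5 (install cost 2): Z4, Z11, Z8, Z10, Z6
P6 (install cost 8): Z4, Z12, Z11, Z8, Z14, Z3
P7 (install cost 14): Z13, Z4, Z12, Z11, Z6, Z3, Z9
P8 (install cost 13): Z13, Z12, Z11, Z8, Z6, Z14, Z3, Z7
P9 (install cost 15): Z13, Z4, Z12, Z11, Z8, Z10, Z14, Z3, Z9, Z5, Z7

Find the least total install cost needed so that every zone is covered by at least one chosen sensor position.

P1, P2 cover every zone at install cost 3 + 9 = 12.
Any cover uses at least 2 sensor positions; among all covering selections none totals below 12.
Greedy by coverage-per-install cost would pick P5, P1, P2 for 14 — worse than the optimum 12.

12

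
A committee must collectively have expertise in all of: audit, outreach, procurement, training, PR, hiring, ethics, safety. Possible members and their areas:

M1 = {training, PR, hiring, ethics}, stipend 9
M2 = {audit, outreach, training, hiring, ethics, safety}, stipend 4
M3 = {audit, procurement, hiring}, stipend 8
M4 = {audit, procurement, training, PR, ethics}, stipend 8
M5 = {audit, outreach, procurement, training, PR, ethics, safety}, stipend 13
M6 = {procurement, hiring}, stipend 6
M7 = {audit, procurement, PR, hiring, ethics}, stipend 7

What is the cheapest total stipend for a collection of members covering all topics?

11

M2, M7 cover every topic at stipend 4 + 7 = 11.
Any cover uses at least 2 members; among all covering selections none totals below 11.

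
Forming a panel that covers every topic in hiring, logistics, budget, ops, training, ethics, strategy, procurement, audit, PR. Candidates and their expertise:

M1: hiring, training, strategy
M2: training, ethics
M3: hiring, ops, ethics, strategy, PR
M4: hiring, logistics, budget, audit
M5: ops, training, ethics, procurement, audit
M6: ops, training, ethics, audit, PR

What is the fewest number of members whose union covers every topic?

M3, M4, M5 together cover {hiring, logistics, budget, ops, training, ethics, strategy, procurement, audit, PR} — every topic.
No 2 of the 6 members cover everything (all 15 pairs fall short), so 3 is minimum.

3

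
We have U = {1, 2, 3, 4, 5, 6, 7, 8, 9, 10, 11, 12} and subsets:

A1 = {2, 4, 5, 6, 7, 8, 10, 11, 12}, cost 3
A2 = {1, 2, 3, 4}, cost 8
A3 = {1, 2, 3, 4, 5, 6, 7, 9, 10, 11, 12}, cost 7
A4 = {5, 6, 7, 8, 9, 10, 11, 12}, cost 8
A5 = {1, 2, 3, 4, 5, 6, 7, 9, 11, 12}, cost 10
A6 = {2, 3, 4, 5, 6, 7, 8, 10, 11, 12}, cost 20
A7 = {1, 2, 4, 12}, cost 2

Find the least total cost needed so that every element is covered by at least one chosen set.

10

A1, A3 cover every element at cost 3 + 7 = 10.
Any cover uses at least 2 sets; among all covering selections none totals below 10.
Greedy by coverage-per-cost would pick A1, A7, A3 for 12 — worse than the optimum 10.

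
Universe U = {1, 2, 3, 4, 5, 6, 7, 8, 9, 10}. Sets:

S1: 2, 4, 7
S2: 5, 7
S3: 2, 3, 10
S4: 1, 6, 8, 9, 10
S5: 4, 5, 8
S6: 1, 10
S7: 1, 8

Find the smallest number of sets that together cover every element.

S1, S2, S3, S4 together cover {1, 2, 3, 4, 5, 6, 7, 8, 9, 10} — every element.
No 3 of the 7 sets cover everything (all 35 triples fall short), so 4 is minimum.

4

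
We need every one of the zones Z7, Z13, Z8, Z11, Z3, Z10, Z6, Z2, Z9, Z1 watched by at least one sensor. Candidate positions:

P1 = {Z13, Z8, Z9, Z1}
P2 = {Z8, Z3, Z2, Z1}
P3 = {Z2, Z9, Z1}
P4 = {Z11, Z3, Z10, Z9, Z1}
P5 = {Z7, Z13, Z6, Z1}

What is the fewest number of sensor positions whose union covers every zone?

3

P2, P4, P5 together cover {Z7, Z13, Z8, Z11, Z3, Z10, Z6, Z2, Z9, Z1} — every zone.
No 2 of the 5 sensor positions cover everything (all 10 pairs fall short), so 3 is minimum.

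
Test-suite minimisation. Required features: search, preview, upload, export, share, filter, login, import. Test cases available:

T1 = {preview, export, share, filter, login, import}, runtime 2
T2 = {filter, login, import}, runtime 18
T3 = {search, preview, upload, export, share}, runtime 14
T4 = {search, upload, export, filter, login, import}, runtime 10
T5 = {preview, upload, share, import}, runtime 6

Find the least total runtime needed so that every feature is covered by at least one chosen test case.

T1, T4 cover every feature at runtime 2 + 10 = 12.
Any cover uses at least 2 test cases; among all covering selections none totals below 12.

12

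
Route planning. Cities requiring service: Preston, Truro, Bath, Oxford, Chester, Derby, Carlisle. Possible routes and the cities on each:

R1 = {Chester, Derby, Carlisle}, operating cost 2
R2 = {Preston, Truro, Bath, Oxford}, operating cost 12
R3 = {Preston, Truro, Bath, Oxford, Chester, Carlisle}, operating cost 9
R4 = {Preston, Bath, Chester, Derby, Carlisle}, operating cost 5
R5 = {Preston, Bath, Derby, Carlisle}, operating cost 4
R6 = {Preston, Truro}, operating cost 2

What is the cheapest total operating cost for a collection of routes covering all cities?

11

R1, R3 cover every city at operating cost 2 + 9 = 11.
Any cover uses at least 2 routes; among all covering selections none totals below 11.
Greedy by coverage-per-operating cost would pick R1, R6, R5, R3 for 17 — worse than the optimum 11.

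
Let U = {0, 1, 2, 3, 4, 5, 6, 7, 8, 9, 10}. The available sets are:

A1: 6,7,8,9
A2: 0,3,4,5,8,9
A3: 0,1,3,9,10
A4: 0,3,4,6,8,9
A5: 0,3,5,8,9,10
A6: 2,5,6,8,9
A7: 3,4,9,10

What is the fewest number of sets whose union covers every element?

A1, A2, A3, A6 together cover {0, 1, 2, 3, 4, 5, 6, 7, 8, 9, 10} — every element.
No 3 of the 7 sets cover everything (all 35 triples fall short), so 4 is minimum.

4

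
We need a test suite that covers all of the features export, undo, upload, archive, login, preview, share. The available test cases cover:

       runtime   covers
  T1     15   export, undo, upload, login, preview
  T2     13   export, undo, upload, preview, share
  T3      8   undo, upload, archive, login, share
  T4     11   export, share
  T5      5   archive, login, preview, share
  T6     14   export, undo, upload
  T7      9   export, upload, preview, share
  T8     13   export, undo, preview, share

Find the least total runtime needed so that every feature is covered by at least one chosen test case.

T3, T7 cover every feature at runtime 8 + 9 = 17.
Any cover uses at least 2 test cases; among all covering selections none totals below 17.
Greedy by coverage-per-runtime would pick T5, T3, T7 for 22 — worse than the optimum 17.

17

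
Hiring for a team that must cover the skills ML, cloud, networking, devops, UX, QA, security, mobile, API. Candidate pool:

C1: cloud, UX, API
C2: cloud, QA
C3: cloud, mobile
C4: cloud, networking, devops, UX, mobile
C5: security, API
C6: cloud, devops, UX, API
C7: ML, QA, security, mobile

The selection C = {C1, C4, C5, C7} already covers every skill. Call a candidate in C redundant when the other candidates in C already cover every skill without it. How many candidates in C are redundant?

Drop C1: the rest still cover every skill — redundant.
Drop C4: networking, devops uncovered — not redundant.
Drop C5: the rest still cover every skill — redundant.
Drop C7: ML, QA uncovered — not redundant.
2 redundant: C1, C5.

2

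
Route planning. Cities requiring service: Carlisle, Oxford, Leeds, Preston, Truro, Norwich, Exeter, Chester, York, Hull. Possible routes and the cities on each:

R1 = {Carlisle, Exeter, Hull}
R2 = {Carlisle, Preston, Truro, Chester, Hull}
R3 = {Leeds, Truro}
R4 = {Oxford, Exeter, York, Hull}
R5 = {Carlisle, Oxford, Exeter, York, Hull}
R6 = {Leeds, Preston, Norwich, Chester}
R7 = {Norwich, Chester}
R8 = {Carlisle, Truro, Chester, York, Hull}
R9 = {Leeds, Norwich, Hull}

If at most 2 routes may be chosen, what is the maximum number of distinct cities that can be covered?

Choosing R5, R6 covers {Carlisle, Oxford, Leeds, Preston, Norwich, Exeter, Chester, York, Hull} — 9 cities.
No choice of 2 routes does better; here Truro is left uncovered.

9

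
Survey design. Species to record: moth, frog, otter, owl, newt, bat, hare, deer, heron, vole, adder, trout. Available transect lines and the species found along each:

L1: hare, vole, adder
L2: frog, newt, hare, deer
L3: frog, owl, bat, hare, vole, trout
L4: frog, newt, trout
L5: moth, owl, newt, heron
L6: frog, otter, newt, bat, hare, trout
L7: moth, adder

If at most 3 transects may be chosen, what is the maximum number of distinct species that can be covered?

11

Choosing L1, L5, L6 covers {moth, frog, otter, owl, newt, bat, hare, heron, vole, adder, trout} — 11 species.
No choice of 3 transects does better; here deer is left uncovered.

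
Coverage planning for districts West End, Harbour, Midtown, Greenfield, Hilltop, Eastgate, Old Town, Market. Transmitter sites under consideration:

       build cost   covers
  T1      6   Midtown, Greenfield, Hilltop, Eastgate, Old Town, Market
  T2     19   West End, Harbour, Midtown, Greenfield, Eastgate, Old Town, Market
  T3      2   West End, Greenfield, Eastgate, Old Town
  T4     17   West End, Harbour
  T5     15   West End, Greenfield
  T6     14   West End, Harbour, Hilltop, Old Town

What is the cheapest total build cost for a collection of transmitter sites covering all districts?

20

T1, T6 cover every district at build cost 6 + 14 = 20.
Any cover uses at least 2 transmitter sites; among all covering selections none totals below 20.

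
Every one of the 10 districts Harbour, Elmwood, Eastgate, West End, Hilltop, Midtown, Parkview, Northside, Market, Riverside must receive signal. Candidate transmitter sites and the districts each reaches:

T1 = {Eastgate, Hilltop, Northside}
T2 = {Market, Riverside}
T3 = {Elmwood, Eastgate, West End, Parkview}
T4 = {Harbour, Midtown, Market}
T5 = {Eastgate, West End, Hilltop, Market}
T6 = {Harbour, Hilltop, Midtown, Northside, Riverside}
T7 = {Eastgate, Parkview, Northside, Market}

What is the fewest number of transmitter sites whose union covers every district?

3

T2, T3, T6 together cover {Harbour, Elmwood, Eastgate, West End, Hilltop, Midtown, Parkview, Northside, Market, Riverside} — every district.
No 2 of the 7 transmitter sites cover everything (all 21 pairs fall short), so 3 is minimum.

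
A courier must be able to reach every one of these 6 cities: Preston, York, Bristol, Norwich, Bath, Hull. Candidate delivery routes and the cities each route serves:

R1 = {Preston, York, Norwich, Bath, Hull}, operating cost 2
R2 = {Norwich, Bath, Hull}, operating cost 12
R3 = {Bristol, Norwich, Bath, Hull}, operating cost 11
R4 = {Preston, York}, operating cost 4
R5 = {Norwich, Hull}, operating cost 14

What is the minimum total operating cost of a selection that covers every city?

R1, R3 cover every city at operating cost 2 + 11 = 13.
Any cover uses at least 2 routes; among all covering selections none totals below 13.

13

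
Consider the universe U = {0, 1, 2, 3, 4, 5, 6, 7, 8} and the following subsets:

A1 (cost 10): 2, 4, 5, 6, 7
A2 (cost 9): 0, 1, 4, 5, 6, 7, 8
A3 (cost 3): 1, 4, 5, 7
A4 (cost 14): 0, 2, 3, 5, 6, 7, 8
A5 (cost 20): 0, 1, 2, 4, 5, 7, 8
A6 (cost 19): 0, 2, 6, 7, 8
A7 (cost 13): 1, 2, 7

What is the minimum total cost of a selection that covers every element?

A3, A4 cover every element at cost 3 + 14 = 17.
Any cover uses at least 2 sets; among all covering selections none totals below 17.

17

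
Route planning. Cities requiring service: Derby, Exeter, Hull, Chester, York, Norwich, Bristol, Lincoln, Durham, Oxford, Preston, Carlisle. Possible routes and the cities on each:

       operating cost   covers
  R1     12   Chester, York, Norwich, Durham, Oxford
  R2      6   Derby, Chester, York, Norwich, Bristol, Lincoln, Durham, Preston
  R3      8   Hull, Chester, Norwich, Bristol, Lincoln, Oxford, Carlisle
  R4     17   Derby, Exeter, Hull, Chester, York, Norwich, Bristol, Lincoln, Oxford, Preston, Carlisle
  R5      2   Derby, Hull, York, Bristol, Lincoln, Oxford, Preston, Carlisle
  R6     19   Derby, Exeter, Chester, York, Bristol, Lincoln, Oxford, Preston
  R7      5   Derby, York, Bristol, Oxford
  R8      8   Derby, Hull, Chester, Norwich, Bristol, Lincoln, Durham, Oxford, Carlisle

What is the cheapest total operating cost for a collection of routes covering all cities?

23

R2, R4 cover every city at operating cost 6 + 17 = 23.
Any cover uses at least 2 routes; among all covering selections none totals below 23.
Greedy by coverage-per-operating cost would pick R5, R2, R4 for 25 — worse than the optimum 23.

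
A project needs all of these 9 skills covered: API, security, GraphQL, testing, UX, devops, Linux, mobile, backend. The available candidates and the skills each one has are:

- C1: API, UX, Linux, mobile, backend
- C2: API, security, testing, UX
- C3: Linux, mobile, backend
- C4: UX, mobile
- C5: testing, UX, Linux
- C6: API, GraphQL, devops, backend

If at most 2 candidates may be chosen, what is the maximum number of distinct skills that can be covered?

Choosing C1, C2 covers {API, security, testing, UX, Linux, mobile, backend} — 7 skills.
No choice of 2 candidates does better; here GraphQL, devops are left uncovered.

7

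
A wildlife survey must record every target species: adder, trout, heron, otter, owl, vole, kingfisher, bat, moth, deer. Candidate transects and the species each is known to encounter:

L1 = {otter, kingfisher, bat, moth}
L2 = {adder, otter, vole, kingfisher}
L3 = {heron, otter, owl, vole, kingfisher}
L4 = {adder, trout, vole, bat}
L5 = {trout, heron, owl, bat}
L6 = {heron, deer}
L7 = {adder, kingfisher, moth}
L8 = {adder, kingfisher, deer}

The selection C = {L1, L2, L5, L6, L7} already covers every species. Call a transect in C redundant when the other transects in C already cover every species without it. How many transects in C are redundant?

Drop L1: the rest still cover every species — redundant.
Drop L2: vole uncovered — not redundant.
Drop L5: trout, owl uncovered — not redundant.
Drop L6: deer uncovered — not redundant.
Drop L7: the rest still cover every species — redundant.
2 redundant: L1, L7.

2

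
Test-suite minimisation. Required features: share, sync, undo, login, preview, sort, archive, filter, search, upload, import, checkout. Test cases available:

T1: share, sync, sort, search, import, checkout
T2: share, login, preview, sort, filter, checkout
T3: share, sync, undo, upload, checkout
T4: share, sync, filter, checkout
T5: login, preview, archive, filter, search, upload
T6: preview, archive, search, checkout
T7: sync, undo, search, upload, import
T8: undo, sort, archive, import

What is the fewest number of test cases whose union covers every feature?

3

T1, T3, T5 together cover {share, sync, undo, login, preview, sort, archive, filter, search, upload, import, checkout} — every feature.
No 2 of the 8 test cases cover everything (all 28 pairs fall short), so 3 is minimum.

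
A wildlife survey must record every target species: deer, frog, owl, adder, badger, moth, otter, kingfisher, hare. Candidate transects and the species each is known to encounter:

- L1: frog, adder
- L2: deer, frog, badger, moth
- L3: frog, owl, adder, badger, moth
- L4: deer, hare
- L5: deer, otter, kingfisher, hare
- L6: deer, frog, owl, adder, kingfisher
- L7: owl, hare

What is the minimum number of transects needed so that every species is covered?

L3, L5 together cover {deer, frog, owl, adder, badger, moth, otter, kingfisher, hare} — every species.
No single transect contains all 9 species, so 2 is optimal.

2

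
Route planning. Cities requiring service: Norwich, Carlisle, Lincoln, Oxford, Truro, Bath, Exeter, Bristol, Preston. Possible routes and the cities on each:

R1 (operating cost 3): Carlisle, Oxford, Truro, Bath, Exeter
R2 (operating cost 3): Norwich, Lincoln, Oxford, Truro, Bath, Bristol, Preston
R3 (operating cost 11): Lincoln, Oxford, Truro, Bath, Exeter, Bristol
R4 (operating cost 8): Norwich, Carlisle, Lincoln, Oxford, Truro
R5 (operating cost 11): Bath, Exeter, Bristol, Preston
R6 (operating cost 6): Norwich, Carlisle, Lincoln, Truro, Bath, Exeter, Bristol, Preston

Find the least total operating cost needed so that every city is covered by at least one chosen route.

R1, R2 cover every city at operating cost 3 + 3 = 6.
Any cover uses at least 2 routes; among all covering selections none totals below 6.

6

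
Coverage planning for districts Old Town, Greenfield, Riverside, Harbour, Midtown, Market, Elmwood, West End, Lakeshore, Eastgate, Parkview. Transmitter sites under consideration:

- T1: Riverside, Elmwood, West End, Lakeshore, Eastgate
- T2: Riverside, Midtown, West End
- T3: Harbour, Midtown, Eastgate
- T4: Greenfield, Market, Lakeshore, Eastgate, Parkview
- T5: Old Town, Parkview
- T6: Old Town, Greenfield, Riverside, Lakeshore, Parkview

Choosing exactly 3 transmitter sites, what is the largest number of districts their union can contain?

10

Choosing T1, T3, T4 covers {Greenfield, Riverside, Harbour, Midtown, Market, Elmwood, West End, Lakeshore, Eastgate, Parkview} — 10 districts.
No choice of 3 transmitter sites does better; here Old Town is left uncovered.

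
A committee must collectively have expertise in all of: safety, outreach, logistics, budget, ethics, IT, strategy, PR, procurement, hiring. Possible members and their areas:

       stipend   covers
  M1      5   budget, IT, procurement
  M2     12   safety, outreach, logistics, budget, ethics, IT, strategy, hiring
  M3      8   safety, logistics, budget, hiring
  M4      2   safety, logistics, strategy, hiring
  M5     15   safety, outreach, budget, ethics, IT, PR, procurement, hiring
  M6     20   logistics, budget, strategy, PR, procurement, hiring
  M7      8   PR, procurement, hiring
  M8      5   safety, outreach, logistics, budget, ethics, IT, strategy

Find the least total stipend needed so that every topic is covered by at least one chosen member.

13

M7, M8 cover every topic at stipend 8 + 5 = 13.
Any cover uses at least 2 members; among all covering selections none totals below 13.
Greedy by coverage-per-stipend would pick M4, M8, M7 for 15 — worse than the optimum 13.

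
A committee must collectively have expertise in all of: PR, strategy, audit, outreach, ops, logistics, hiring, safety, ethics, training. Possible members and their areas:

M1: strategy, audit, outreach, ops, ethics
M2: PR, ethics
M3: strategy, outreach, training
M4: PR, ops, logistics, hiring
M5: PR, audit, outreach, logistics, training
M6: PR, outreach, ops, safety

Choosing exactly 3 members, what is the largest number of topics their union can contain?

9

Choosing M1, M3, M4 covers {PR, strategy, audit, outreach, ops, logistics, hiring, ethics, training} — 9 topics.
No choice of 3 members does better; here safety is left uncovered.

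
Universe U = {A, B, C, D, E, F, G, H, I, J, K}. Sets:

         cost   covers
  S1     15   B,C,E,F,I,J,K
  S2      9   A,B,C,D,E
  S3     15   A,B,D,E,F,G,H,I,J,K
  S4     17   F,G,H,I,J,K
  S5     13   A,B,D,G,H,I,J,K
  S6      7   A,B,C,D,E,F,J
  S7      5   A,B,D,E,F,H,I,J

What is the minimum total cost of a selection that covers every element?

20

S5, S6 cover every element at cost 13 + 7 = 20.
Any cover uses at least 2 sets; among all covering selections none totals below 20.
Greedy by coverage-per-cost would pick S7, S5, S6 for 25 — worse than the optimum 20.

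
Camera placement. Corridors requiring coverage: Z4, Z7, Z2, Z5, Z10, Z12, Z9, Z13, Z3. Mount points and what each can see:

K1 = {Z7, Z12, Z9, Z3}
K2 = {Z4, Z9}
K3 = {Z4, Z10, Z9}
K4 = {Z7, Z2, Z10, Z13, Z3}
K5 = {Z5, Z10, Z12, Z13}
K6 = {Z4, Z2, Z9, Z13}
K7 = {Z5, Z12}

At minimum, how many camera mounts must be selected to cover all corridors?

K1, K5, K6 together cover {Z4, Z7, Z2, Z5, Z10, Z12, Z9, Z13, Z3} — every corridor.
No 2 of the 7 camera mounts cover everything (all 21 pairs fall short), so 3 is minimum.
Greedy (largest uncovered first) would take K4, K1, K2, K5 — 4 camera mounts — but 3 suffice.

3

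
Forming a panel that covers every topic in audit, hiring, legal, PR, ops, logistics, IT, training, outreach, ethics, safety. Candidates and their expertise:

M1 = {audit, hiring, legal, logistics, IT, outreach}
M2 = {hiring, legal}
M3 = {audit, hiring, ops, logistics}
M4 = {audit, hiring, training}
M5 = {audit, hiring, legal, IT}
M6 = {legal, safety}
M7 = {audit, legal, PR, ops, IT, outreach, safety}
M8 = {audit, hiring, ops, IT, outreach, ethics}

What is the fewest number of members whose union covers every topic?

4

M1, M4, M7, M8 together cover {audit, hiring, legal, PR, ops, logistics, IT, training, outreach, ethics, safety} — every topic.
No 3 of the 8 members cover everything (all 56 triples fall short), so 4 is minimum.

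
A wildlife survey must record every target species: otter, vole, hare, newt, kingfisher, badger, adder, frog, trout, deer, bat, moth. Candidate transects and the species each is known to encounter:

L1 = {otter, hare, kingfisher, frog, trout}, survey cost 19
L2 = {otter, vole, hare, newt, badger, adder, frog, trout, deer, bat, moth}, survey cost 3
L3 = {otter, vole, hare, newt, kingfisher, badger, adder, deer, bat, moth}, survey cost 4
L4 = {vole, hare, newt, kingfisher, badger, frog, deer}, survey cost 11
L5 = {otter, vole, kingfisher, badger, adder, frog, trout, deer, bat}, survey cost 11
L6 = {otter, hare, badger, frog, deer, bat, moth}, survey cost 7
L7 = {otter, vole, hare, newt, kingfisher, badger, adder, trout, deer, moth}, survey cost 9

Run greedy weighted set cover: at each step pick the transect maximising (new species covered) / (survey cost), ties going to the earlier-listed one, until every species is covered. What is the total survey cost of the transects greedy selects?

Pick 1: L2 adds 11 new (otter, vole, hare, newt, badger, adder, frog, trout, deer, bat, moth) at survey cost 3 (ratio 11/3).
Pick 2: L3 adds 1 new (kingfisher) at survey cost 4 (ratio 1/4).
Greedy total survey cost: 3 + 4 = 7.

7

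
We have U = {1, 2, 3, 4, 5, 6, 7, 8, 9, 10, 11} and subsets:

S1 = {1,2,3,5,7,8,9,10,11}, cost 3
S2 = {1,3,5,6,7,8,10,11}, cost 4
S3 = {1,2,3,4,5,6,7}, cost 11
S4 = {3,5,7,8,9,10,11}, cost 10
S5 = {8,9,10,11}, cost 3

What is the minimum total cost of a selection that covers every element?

14

S1, S3 cover every element at cost 3 + 11 = 14.
Any cover uses at least 2 sets; among all covering selections none totals below 14.
Greedy by coverage-per-cost would pick S1, S2, S3 for 18 — worse than the optimum 14.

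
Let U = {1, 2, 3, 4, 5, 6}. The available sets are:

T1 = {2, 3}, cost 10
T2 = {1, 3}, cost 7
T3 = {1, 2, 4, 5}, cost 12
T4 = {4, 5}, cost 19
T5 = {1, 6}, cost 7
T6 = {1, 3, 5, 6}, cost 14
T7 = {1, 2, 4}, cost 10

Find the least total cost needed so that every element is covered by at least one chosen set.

T6, T7 cover every element at cost 14 + 10 = 24.
Any cover uses at least 2 sets; among all covering selections none totals below 24.
Greedy by coverage-per-cost would pick T3, T2, T5 for 26 — worse than the optimum 24.

24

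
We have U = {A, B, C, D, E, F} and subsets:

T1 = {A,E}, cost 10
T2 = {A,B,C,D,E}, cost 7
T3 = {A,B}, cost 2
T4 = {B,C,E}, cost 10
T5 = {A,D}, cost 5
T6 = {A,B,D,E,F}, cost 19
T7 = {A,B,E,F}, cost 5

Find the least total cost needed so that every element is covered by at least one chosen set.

T2, T7 cover every element at cost 7 + 5 = 12.
Any cover uses at least 2 sets; among all covering selections none totals below 12.
Greedy by coverage-per-cost would pick T3, T2, T7 for 14 — worse than the optimum 12.

12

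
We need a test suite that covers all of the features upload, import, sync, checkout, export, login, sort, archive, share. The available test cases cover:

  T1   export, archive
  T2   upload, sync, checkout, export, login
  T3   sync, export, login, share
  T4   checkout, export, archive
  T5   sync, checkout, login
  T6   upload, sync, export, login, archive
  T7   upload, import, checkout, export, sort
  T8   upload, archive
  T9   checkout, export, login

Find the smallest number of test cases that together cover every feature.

3

T1, T3, T7 together cover {upload, import, sync, checkout, export, login, sort, archive, share} — every feature.
No 2 of the 9 test cases cover everything (all 36 pairs fall short), so 3 is minimum.
Greedy (largest uncovered first) would take T2, T7, T1, T3 — 4 test cases — but 3 suffice.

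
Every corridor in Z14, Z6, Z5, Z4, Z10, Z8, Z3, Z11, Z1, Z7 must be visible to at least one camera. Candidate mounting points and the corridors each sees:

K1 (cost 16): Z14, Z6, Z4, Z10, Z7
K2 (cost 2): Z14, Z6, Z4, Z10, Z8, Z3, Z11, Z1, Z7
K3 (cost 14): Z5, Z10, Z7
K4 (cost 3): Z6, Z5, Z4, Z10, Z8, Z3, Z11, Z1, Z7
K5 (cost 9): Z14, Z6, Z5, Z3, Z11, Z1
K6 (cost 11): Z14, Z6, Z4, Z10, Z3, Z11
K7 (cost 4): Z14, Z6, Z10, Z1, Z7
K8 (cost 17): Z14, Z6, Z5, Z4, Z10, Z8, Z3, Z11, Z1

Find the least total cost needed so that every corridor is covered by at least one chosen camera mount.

5

K2, K4 cover every corridor at cost 2 + 3 = 5.
Any cover uses at least 2 camera mounts; among all covering selections none totals below 5.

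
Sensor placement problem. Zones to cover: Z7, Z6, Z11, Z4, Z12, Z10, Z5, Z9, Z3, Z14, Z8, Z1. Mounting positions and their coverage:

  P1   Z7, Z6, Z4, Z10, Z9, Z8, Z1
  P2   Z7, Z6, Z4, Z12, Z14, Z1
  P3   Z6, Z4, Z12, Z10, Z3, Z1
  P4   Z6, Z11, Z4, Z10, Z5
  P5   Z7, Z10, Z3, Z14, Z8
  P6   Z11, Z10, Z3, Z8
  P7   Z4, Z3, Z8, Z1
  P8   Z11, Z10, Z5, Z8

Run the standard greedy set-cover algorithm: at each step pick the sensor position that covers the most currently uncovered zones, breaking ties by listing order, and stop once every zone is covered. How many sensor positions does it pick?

Pick 1: P1 covers 7 new zones (Z7, Z6, Z4, Z10, Z9, Z8, Z1).
Pick 2: P2 covers 2 new zones (Z12, Z14).
Pick 3: P4 covers 2 new zones (Z11, Z5).
Pick 4: P3 covers 1 new zones (Z3).
Greedy uses 4 sensor positions.

4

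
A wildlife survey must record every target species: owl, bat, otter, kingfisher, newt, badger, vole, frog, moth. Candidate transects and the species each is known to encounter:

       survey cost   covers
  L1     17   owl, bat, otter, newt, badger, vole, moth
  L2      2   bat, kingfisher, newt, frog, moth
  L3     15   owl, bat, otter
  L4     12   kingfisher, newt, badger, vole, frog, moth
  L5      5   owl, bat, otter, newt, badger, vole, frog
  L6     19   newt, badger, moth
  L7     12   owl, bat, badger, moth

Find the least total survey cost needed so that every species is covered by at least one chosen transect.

7

L2, L5 cover every species at survey cost 2 + 5 = 7.
Any cover uses at least 2 transects; among all covering selections none totals below 7.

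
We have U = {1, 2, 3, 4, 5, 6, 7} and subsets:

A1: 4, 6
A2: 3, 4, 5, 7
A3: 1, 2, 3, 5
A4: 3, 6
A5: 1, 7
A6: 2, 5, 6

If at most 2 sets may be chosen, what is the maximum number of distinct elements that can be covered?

Choosing A1, A3 covers {1, 2, 3, 4, 5, 6} — 6 elements.
No choice of 2 sets does better; here 7 is left uncovered.

6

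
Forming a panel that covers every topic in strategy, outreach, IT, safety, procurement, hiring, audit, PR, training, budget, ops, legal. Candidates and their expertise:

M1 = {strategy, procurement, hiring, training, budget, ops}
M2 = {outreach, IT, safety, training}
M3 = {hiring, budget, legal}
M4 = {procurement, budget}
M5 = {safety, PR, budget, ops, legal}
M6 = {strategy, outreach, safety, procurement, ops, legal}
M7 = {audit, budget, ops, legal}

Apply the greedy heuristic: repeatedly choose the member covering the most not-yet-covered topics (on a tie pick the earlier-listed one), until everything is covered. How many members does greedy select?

4

Pick 1: M1 covers 6 new topics (strategy, procurement, hiring, training, budget, ops).
Pick 2: M2 covers 3 new topics (outreach, IT, safety).
Pick 3: M5 covers 2 new topics (PR, legal).
Pick 4: M7 covers 1 new topics (audit).
Greedy uses 4 members.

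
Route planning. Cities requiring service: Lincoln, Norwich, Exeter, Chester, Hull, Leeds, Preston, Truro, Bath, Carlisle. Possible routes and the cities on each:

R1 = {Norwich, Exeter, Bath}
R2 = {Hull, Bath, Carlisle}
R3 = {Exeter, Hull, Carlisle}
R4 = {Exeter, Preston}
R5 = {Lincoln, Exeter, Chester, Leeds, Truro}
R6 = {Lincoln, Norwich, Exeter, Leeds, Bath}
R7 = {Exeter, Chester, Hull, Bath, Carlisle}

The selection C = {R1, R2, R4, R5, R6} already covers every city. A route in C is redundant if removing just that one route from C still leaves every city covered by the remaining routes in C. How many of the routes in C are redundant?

Drop R1: the rest still cover every city — redundant.
Drop R2: Hull, Carlisle uncovered — not redundant.
Drop R4: Preston uncovered — not redundant.
Drop R5: Chester, Truro uncovered — not redundant.
Drop R6: the rest still cover every city — redundant.
2 redundant: R1, R6.

2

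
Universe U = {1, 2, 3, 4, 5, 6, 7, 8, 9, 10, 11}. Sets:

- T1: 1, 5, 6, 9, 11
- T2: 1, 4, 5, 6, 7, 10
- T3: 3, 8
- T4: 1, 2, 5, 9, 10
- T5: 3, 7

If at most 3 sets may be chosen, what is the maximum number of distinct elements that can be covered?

Choosing T1, T2, T3 covers {1, 3, 4, 5, 6, 7, 8, 9, 10, 11} — 10 elements.
No choice of 3 sets does better; here 2 is left uncovered.

10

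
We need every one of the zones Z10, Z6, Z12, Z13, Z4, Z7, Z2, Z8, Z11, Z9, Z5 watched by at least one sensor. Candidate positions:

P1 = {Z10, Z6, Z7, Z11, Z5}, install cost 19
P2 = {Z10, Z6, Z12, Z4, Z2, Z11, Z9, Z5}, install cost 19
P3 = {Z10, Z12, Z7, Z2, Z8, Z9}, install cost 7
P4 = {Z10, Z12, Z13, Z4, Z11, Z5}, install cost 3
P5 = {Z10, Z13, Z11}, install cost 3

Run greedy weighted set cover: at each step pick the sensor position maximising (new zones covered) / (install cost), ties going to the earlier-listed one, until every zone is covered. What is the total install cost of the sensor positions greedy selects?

Pick 1: P4 adds 6 new (Z10, Z12, Z13, Z4, Z11, Z5) at install cost 3 (ratio 6/3).
Pick 2: P3 adds 4 new (Z7, Z2, Z8, Z9) at install cost 7 (ratio 4/7).
Pick 3: P1 adds 1 new (Z6) at install cost 19 (ratio 1/19).
Greedy total install cost: 3 + 7 + 19 = 29.

29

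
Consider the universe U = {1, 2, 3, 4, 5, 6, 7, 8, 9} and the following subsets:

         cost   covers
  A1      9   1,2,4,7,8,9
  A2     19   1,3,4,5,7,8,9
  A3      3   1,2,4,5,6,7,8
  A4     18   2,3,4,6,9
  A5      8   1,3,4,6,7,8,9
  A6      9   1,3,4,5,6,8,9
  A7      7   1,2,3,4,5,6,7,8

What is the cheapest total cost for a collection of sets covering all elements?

11

A3, A5 cover every element at cost 3 + 8 = 11.
Any cover uses at least 2 sets; among all covering selections none totals below 11.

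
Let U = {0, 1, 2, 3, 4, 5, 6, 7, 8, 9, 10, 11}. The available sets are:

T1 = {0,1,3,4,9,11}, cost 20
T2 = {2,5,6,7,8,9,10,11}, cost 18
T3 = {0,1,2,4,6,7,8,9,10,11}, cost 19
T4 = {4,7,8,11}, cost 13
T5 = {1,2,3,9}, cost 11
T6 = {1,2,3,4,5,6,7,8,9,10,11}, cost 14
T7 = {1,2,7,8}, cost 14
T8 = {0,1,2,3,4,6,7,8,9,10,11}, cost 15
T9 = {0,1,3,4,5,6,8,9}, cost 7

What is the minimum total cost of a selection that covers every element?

21

T6, T9 cover every element at cost 14 + 7 = 21.
Any cover uses at least 2 sets; among all covering selections none totals below 21.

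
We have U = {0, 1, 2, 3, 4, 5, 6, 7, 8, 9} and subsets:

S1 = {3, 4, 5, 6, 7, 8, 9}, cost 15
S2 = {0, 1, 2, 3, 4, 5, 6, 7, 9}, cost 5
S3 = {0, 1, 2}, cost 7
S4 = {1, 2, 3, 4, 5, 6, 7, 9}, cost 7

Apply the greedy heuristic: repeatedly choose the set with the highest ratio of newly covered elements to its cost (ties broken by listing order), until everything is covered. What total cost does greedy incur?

20

Pick 1: S2 adds 9 new (0, 1, 2, 3, 4, 5, 6, 7, 9) at cost 5 (ratio 9/5).
Pick 2: S1 adds 1 new (8) at cost 15 (ratio 1/15).
Greedy total cost: 5 + 15 = 20.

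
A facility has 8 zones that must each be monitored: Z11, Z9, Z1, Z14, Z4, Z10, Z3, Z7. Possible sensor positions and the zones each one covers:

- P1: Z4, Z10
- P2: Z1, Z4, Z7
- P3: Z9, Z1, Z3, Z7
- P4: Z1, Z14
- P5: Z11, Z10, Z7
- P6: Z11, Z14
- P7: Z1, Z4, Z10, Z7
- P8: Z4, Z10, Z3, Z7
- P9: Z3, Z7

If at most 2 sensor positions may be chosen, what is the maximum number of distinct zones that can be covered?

6

Choosing P1, P3 covers {Z9, Z1, Z4, Z10, Z3, Z7} — 6 zones.
No choice of 2 sensor positions does better; here Z11, Z14 are left uncovered.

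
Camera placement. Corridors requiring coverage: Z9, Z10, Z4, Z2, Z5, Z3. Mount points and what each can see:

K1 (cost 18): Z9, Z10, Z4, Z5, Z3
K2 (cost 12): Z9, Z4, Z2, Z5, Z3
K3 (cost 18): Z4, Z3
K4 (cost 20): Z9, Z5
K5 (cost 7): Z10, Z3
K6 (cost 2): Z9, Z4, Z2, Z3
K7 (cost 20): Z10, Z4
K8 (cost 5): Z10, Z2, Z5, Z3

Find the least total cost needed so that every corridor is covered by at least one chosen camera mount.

7

K6, K8 cover every corridor at cost 2 + 5 = 7.
Any cover uses at least 2 camera mounts; among all covering selections none totals below 7.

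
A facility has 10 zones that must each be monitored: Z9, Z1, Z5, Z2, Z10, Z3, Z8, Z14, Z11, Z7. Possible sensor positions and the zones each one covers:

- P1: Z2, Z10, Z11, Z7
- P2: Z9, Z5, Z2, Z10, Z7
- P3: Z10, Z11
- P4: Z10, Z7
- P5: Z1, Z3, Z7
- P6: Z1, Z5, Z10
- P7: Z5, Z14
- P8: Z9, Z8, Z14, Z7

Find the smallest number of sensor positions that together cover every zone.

P1, P2, P5, P8 together cover {Z9, Z1, Z5, Z2, Z10, Z3, Z8, Z14, Z11, Z7} — every zone.
No 3 of the 8 sensor positions cover everything (all 56 triples fall short), so 4 is minimum.

4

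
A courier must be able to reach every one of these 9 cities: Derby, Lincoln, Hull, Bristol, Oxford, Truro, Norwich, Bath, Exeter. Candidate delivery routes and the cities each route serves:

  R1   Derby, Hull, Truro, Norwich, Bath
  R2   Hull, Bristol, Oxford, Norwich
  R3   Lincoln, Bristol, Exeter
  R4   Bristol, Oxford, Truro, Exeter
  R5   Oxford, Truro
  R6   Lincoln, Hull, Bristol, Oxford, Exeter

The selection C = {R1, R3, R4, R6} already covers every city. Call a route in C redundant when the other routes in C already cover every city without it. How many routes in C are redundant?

3

Drop R1: Derby, Norwich, Bath uncovered — not redundant.
Drop R3: the rest still cover every city — redundant.
Drop R4: the rest still cover every city — redundant.
Drop R6: the rest still cover every city — redundant.
3 redundant: R3, R4, R6.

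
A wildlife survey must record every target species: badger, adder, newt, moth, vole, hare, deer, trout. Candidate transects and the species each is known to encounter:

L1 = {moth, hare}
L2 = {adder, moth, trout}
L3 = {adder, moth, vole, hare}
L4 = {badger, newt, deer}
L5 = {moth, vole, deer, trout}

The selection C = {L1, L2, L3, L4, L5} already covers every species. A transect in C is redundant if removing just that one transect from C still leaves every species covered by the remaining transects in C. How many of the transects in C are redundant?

Drop L1: the rest still cover every species — redundant.
Drop L2: the rest still cover every species — redundant.
Drop L3: the rest still cover every species — redundant.
Drop L4: badger, newt uncovered — not redundant.
Drop L5: the rest still cover every species — redundant.
4 redundant: L1, L2, L3, L5.

4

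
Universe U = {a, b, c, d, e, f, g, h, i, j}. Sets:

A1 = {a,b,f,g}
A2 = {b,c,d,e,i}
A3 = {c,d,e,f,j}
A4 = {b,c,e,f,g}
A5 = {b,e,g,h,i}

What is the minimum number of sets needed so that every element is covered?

3

A1, A3, A5 together cover {a, b, c, d, e, f, g, h, i, j} — every element.
No 2 of the 5 sets cover everything (all 10 pairs fall short), so 3 is minimum.
Greedy (largest uncovered first) would take A2, A1, A3, A5 — 4 sets — but 3 suffice.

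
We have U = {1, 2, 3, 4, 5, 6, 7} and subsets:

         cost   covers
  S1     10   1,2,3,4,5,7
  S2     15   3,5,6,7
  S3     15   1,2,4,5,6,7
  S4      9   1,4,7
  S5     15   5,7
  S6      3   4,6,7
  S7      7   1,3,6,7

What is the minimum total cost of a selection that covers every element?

S1, S6 cover every element at cost 10 + 3 = 13.
Any cover uses at least 2 sets; among all covering selections none totals below 13.

13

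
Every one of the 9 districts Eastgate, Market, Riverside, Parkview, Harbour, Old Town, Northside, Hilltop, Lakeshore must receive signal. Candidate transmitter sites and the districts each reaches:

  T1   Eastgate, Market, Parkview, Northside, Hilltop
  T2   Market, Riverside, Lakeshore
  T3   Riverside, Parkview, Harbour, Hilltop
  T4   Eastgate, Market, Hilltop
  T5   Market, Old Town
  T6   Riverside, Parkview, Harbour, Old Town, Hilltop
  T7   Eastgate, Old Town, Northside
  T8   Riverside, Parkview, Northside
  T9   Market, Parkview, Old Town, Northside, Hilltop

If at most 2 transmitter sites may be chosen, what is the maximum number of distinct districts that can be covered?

8

Choosing T1, T6 covers {Eastgate, Market, Riverside, Parkview, Harbour, Old Town, Northside, Hilltop} — 8 districts.
No choice of 2 transmitter sites does better; here Lakeshore is left uncovered.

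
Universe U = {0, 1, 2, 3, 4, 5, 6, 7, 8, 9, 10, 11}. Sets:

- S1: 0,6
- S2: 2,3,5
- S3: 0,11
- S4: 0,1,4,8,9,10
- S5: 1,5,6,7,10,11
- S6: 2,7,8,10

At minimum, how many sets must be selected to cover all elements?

3

S2, S4, S5 together cover {0, 1, 2, 3, 4, 5, 6, 7, 8, 9, 10, 11} — every element.
No 2 of the 6 sets cover everything (all 15 pairs fall short), so 3 is minimum.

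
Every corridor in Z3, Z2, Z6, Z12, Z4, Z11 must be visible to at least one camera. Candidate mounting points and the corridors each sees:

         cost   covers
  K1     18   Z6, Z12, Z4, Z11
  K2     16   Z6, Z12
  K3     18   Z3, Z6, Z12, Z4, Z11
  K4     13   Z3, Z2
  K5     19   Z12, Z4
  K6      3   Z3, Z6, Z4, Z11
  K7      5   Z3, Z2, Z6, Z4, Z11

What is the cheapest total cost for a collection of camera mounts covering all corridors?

21

K2, K7 cover every corridor at cost 16 + 5 = 21.
Any cover uses at least 2 camera mounts; among all covering selections none totals below 21.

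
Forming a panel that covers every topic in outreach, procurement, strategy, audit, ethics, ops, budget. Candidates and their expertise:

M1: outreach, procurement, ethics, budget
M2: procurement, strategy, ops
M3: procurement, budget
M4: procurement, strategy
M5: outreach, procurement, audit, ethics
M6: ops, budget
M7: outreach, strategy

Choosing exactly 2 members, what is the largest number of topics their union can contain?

6

Choosing M1, M2 covers {outreach, procurement, strategy, ethics, ops, budget} — 6 topics.
No choice of 2 members does better; here audit is left uncovered.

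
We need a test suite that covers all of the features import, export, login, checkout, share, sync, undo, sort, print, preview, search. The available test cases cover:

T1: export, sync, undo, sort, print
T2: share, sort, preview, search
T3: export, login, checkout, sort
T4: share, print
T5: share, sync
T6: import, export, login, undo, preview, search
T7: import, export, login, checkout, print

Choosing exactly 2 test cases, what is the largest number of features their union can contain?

9

Choosing T1, T6 covers {import, export, login, sync, undo, sort, print, preview, search} — 9 features.
No choice of 2 test cases does better; here checkout, share are left uncovered.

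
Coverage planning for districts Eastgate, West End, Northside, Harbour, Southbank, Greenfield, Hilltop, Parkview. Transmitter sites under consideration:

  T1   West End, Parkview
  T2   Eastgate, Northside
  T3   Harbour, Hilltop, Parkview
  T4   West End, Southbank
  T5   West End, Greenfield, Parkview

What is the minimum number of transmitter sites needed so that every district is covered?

4

T2, T3, T4, T5 together cover {Eastgate, West End, Northside, Harbour, Southbank, Greenfield, Hilltop, Parkview} — every district.
No 3 of the 5 transmitter sites cover everything (all 10 triples fall short), so 4 is minimum.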